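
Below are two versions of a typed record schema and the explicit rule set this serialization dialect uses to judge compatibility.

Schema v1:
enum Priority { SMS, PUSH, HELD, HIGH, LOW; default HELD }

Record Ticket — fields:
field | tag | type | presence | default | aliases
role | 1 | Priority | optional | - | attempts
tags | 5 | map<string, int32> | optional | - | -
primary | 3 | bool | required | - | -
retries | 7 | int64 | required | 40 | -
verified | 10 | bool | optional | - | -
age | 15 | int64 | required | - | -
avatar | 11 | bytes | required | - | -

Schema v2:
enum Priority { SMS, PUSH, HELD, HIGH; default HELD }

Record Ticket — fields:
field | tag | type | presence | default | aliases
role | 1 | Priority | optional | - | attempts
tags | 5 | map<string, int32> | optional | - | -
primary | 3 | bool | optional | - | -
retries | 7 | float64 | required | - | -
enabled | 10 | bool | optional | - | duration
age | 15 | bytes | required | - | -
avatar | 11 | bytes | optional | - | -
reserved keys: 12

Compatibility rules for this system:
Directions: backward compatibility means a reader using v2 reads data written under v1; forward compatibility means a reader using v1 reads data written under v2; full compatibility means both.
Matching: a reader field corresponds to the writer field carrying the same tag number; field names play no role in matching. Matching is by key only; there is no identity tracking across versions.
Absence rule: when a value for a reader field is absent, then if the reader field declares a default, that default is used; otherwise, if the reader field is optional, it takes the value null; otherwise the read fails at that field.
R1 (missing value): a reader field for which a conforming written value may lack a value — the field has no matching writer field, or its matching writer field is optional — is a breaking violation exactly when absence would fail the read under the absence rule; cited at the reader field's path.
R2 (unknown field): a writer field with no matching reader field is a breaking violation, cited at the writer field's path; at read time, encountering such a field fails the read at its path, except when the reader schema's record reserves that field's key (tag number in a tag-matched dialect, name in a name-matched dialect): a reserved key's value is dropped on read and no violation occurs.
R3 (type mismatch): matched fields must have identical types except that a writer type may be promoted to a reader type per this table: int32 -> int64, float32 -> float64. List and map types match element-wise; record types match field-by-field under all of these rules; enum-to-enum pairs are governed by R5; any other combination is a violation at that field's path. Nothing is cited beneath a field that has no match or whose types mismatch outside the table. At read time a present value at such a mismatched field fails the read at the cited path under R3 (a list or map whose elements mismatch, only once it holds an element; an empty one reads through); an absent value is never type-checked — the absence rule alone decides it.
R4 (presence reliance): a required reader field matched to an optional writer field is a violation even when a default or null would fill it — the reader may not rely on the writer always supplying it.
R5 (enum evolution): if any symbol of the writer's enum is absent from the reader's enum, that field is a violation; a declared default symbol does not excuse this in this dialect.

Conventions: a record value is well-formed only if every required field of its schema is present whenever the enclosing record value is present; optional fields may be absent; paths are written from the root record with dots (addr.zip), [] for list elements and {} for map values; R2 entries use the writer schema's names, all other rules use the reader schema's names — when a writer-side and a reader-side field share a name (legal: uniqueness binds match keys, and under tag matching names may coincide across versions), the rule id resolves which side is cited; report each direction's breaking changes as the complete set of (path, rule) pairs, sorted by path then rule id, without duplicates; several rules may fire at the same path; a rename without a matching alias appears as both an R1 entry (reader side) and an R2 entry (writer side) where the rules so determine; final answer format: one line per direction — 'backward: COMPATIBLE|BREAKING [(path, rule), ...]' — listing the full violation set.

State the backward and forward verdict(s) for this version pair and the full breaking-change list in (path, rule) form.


backward: BREAKING [(age, R3), (retries, R3), (role, R5)]; forward: BREAKING [(age, R3), (avatar, R1), (avatar, R4), (primary, R1), (primary, R4), (retries, R3)]

in Ticket below, arrows point writer -> reader
backward pass over Ticket, reader schema v2, writer schema v1:
  role: paired with writer role (Priority -> Priority; writer optional)
  tags: paired with writer tags (map<string, int32> -> map<string, int32>; writer optional)
  primary: paired with writer primary (bool -> bool; writer required)
  retries: paired with writer retries (int64 -> float64; writer required)
  enabled: paired with writer verified (bool -> bool; writer optional)
  age: paired with writer age (int64 -> bytes; writer required)
  avatar: paired with writer avatar (bytes -> bytes; writer required)
  R3 fires at age
  R3 fires at retries
  R5 fires at role
  => backward verdict for Ticket: BREAKING, 3 violation(s)
forward pass over Ticket, reader schema v1, writer schema v2:
  role: paired with writer role (Priority -> Priority; writer optional)
  tags: paired with writer tags (map<string, int32> -> map<string, int32>; writer optional)
  primary: paired with writer primary (bool -> bool; writer optional)
  retries: paired with writer retries (float64 -> int64; writer required)
  verified: paired with writer enabled (bool -> bool; writer optional)
  age: paired with writer age (bytes -> int64; writer required)
  avatar: paired with writer avatar (bytes -> bytes; writer optional)
  R3 fires at age
  R1 fires at avatar
  R4 fires at avatar
  R1 fires at primary
  R4 fires at primary
  R3 fires at retries
  => forward verdict for Ticket: BREAKING, 6 violation(s)


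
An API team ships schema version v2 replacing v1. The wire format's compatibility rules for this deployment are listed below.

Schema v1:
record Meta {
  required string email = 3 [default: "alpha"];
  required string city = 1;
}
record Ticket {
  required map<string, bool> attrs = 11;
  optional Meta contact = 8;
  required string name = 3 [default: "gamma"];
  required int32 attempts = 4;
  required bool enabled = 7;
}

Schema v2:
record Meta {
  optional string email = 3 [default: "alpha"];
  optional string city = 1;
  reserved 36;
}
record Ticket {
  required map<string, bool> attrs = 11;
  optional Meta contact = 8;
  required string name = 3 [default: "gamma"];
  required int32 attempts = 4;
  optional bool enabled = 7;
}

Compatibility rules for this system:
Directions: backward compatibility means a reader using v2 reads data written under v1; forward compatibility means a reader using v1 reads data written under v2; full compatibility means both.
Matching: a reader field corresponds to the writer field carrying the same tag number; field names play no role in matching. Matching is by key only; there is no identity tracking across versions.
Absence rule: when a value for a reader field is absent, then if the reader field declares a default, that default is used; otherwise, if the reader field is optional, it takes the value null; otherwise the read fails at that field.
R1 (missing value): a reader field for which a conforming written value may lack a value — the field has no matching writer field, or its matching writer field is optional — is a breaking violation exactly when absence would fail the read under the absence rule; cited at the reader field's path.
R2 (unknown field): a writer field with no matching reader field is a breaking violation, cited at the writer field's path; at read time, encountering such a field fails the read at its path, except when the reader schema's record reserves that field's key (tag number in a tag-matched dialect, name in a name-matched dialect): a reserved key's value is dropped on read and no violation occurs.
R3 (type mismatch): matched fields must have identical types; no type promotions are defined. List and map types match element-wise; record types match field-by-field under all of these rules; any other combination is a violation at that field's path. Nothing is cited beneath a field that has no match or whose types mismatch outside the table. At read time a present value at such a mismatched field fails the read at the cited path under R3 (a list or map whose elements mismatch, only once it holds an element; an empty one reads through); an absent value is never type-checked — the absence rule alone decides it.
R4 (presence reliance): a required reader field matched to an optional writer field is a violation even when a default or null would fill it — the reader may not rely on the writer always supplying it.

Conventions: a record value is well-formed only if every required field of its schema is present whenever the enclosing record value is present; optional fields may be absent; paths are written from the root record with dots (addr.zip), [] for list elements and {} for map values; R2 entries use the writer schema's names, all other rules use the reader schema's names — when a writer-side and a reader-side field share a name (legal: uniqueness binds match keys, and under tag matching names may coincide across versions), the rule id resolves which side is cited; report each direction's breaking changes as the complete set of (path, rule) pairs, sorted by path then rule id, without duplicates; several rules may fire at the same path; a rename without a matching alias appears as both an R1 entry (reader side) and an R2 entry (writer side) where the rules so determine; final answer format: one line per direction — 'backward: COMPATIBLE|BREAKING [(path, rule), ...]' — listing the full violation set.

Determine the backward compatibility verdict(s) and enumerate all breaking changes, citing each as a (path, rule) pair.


backward: COMPATIBLE []

each type pair in Ticket: writer, then reader
backward pass over Ticket, reader schema v2, writer schema v1:
  attrs: map<string, bool> -> map<string, bool>, writer required; from attrs
  contact: Meta -> Meta, writer optional; from contact
  name: string -> string, writer required; from name
  attempts: int32 -> int32, writer required; from attempts
  enabled: bool -> bool, writer required; from enabled
  contact.email: string -> string, writer required; from contact.email
  contact.city: string -> string, writer required; from contact.city
  => backward verdict for Ticket: COMPATIBLE, no violations
diffs on Ticket not affecting the asked answer:
  field email in record Meta: required changed to optional -> its effect on Ticket is confined to the forward direction, not asked
  field city in record Meta: required changed to optional -> its effect on Ticket is confined to the forward direction, not asked
  field enabled in record Ticket: required changed to optional -> its effect on Ticket is confined to the forward direction, not asked


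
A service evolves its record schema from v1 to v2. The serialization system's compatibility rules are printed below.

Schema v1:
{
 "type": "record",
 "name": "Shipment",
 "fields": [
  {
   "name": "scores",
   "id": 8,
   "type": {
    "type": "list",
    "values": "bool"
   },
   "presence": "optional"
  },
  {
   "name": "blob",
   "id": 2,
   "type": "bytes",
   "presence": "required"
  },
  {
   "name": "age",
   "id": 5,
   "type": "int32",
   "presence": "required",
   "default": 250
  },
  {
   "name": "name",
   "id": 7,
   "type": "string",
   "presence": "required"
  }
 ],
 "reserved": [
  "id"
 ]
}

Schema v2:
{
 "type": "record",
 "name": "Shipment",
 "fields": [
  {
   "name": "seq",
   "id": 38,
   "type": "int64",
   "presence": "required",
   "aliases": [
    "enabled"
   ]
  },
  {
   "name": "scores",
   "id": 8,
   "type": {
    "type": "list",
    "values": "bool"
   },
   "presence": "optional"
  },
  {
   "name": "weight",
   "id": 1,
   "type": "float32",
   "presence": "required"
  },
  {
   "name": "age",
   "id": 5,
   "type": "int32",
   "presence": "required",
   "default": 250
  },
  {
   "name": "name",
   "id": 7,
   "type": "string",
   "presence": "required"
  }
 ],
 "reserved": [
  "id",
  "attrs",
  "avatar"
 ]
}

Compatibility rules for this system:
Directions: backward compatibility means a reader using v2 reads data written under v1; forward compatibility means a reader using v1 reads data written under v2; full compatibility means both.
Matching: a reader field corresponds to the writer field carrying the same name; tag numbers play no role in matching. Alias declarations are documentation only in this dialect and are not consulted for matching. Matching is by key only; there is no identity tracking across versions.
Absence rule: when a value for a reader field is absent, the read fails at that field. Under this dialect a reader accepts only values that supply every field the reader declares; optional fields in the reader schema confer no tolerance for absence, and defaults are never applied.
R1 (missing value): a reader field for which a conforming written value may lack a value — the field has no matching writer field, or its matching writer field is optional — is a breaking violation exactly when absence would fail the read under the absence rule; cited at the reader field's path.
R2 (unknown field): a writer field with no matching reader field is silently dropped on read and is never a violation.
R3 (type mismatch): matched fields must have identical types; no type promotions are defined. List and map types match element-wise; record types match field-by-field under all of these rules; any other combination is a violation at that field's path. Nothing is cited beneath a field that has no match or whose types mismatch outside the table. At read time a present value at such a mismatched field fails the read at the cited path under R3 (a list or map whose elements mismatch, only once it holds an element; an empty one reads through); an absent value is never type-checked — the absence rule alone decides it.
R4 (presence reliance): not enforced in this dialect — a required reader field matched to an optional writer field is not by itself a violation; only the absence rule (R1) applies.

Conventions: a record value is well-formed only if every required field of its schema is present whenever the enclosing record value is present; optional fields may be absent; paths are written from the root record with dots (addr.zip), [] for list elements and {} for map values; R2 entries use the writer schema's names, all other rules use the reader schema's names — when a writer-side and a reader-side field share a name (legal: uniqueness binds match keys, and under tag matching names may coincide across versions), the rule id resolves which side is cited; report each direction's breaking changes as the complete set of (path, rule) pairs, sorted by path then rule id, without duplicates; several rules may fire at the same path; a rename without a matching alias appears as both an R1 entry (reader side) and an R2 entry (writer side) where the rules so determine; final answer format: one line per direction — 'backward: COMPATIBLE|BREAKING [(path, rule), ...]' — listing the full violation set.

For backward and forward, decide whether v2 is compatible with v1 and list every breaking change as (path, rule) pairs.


in Shipment below, arrows point writer -> reader
checking backward for Shipment: reader v2 against writer v1:
  seq has no writer counterpart
  writer optional, list<bool> -> list<bool>: reader scores maps from writer scores
  weight has no writer counterpart
  writer required, int32 -> int32: reader age maps from writer age
  writer required, string -> string: reader name maps from writer name
  writer field blob has no reader counterpart
  rule R1 violated at scores
  rule R1 violated at seq
  rule R1 violated at weight
  backward on Shipment therefore BREAKING (3)
checking forward for Shipment: reader v1 against writer v2:
  writer optional, list<bool> -> list<bool>: reader scores maps from writer scores
  blob has no writer counterpart
  writer required, int32 -> int32: reader age maps from writer age
  writer required, string -> string: reader name maps from writer name
  writer field seq has no reader counterpart
  writer field weight has no reader counterpart
  rule R1 violated at blob
  rule R1 violated at scores
  forward on Shipment therefore BREAKING (2)

backward: BREAKING [(scores, R1), (seq, R1), (weight, R1)]; forward: BREAKING [(blob, R1), (scores, R1)]


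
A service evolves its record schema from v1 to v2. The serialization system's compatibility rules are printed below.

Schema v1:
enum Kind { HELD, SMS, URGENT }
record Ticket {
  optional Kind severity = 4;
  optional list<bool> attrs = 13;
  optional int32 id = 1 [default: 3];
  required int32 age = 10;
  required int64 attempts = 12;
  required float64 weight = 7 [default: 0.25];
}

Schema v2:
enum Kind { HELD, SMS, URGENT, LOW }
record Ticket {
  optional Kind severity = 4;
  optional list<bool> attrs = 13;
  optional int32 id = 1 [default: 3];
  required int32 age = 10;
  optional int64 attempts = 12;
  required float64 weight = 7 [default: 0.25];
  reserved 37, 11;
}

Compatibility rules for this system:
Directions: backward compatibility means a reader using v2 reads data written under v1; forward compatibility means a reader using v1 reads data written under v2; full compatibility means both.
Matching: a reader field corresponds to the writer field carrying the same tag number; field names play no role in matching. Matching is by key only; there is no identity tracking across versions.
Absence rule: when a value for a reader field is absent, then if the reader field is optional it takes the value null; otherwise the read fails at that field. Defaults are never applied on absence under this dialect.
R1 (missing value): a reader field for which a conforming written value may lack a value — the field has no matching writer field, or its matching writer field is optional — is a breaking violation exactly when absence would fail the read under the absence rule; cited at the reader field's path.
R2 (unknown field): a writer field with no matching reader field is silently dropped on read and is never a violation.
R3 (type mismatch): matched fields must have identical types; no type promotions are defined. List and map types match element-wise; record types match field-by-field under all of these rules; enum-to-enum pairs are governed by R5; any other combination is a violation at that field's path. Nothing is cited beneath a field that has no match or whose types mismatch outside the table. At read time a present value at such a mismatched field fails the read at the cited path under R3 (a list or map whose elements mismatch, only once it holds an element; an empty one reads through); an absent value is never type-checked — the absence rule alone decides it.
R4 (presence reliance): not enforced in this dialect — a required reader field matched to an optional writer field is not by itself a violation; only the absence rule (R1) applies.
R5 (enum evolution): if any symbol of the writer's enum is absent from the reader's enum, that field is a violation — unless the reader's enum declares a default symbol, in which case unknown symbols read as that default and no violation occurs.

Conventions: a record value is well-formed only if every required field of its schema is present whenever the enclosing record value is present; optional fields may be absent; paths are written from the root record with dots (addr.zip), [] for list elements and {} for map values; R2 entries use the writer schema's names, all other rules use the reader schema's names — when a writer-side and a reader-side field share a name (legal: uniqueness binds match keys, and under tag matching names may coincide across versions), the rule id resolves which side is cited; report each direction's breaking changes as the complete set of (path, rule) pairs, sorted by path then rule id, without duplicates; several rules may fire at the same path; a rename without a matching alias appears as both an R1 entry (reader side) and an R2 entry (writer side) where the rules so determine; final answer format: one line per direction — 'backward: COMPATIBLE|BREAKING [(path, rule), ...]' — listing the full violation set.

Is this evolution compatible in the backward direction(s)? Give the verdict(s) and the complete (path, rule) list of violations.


backward: COMPATIBLE []

in Ticket below, arrows point writer -> reader
backward analysis of Ticket with v2 as reader and v1 as writer:
  severity <- severity (Kind -> Kind, writer optional)
  attrs <- attrs (list<bool> -> list<bool>, writer optional)
  id <- id (int32 -> int32, writer optional)
  age <- age (int32 -> int32, writer required)
  attempts <- attempts (int64 -> int64, writer required)
  weight <- weight (float64 -> float64, writer required)
  nothing fires on Ticket: backward is COMPATIBLE
diffs on Ticket not affecting the asked answer:
  field attempts in record Ticket: required changed to optional -> fires only in the forward direction of Ticket, which is not asked here
  enum Kind (field severity in record Ticket): symbol LOW added -> fires only in the forward direction of Ticket, which is not asked here


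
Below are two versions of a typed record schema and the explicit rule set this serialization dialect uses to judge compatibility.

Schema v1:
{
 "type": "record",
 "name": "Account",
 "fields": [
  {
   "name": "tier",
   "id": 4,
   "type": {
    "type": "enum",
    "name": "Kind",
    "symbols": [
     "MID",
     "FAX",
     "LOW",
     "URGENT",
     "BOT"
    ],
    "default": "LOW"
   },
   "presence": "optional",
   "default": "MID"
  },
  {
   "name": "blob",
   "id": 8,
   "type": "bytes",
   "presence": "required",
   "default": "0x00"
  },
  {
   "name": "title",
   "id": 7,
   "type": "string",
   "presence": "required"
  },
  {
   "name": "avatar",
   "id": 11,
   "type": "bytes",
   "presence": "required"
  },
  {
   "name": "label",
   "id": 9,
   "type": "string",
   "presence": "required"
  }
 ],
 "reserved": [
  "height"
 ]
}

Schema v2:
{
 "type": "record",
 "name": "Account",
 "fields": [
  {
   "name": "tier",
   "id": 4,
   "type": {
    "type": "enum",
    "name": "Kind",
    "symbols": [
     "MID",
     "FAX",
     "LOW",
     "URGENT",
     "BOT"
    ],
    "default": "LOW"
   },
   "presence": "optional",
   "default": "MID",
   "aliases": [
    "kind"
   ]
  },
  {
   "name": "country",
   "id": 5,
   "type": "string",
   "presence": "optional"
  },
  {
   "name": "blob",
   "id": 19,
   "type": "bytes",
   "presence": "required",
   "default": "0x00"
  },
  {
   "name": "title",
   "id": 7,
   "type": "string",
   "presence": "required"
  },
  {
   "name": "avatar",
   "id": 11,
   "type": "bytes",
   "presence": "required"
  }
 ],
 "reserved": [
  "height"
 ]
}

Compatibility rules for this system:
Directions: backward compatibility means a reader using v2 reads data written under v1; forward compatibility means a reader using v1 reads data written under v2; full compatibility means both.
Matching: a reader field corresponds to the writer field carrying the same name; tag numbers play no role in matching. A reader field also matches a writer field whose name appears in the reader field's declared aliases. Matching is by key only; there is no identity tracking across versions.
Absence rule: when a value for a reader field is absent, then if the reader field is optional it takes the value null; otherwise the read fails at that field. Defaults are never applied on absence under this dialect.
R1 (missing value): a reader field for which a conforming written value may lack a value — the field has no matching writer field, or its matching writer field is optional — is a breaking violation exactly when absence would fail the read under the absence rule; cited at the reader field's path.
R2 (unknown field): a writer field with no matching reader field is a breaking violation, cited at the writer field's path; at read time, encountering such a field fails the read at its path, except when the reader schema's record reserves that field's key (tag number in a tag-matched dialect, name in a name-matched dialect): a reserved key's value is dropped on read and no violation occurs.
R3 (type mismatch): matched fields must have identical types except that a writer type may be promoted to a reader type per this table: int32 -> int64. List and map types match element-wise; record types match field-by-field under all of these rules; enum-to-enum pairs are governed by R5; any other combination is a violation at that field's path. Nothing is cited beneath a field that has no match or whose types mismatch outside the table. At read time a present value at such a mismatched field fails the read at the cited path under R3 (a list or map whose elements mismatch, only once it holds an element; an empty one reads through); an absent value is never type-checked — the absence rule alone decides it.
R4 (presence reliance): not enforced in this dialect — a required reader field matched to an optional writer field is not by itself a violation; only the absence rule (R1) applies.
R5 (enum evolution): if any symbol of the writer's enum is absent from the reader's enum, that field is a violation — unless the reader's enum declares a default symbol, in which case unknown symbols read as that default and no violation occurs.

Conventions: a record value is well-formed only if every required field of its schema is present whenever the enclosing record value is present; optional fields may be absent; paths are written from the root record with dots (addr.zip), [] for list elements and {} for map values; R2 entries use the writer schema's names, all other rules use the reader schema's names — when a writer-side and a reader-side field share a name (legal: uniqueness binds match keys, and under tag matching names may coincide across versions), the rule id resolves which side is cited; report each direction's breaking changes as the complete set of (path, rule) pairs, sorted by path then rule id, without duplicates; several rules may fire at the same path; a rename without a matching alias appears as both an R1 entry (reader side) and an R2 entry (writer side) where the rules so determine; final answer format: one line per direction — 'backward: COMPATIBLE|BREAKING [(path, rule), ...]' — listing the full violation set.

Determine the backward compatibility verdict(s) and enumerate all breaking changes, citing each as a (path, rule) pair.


arrows below run writer -> reader for Account
backward analysis of Account with v2 as reader and v1 as writer:
  tier <- tier (Kind -> Kind, writer optional)
  country: no writer match
  blob <- blob (bytes -> bytes, writer required)
  title <- title (string -> string, writer required)
  avatar <- avatar (bytes -> bytes, writer required)
  writer field label has no reader counterpart
  breaking: (label, R2)
  => 1 violation(s): backward is BREAKING for Account
the other Account changes do not affect what is asked:
  added field country to record Account: optional string, tag 5 (in v2 it sits immediately before blob) -> matters only for Account's forward compatibility — outside the asked direction
  field blob in record Account: tag 8 changed to 19 -> fires no rule on Account, leaving the asked answer as it is

backward: BREAKING [(label, R2)]


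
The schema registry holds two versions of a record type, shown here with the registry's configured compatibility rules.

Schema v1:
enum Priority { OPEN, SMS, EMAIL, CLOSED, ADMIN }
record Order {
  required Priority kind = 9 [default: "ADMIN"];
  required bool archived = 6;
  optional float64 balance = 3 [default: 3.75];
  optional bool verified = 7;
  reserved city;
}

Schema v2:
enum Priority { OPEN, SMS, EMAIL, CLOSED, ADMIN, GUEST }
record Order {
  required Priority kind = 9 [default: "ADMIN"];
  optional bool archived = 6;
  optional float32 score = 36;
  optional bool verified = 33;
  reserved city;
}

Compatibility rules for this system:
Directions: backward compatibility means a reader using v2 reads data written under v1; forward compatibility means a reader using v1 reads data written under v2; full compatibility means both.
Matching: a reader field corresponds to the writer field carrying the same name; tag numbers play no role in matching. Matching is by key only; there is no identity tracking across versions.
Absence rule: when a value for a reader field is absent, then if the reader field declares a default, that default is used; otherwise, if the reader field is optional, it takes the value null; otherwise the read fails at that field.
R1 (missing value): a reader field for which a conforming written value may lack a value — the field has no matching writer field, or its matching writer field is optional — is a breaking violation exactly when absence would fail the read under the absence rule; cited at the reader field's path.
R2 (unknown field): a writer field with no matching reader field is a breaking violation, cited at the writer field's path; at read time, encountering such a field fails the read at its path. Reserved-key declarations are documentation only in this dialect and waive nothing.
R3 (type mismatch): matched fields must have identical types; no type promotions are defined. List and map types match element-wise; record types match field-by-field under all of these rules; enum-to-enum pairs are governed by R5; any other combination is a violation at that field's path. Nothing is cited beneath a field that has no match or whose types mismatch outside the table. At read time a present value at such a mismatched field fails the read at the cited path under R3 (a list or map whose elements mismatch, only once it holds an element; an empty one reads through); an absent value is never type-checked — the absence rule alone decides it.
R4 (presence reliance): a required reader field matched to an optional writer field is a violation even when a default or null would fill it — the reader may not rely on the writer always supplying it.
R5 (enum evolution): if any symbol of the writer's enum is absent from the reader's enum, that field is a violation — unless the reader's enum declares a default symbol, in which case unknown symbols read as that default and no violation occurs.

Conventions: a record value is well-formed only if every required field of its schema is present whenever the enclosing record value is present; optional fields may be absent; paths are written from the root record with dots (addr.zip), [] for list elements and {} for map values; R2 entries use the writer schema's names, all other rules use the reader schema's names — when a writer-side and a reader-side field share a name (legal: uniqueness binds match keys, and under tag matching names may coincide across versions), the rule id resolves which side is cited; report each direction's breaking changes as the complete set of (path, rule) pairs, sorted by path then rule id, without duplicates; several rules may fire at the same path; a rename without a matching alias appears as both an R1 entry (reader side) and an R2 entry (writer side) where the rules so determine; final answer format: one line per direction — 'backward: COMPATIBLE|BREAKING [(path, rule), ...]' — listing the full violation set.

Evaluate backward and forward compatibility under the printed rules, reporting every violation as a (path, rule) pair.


in Order below, arrows point writer -> reader
backward on Order — v2 reading data written by v1:
  writer required, Priority -> Priority: reader kind maps from writer kind
  writer required, bool -> bool: reader archived maps from writer archived
  no writer field matches reader score
  writer optional, bool -> bool: reader verified maps from writer verified
  balance (writer side), unknown to reader
  R2 fires at balance
  => backward: BREAKING (1)
forward on Order — v1 reading data written by v2:
  writer required, Priority -> Priority: reader kind maps from writer kind
  writer optional, bool -> bool: reader archived maps from writer archived
  no writer field matches reader balance
  writer optional, bool -> bool: reader verified maps from writer verified
  score (writer side), unknown to reader
  R1 fires at archived
  R4 fires at archived
  R5 fires at kind
  R2 fires at score
  => forward: BREAKING (4)

backward: BREAKING [(balance, R2)]; forward: BREAKING [(archived, R1), (archived, R4), (kind, R5), (score, R2)]


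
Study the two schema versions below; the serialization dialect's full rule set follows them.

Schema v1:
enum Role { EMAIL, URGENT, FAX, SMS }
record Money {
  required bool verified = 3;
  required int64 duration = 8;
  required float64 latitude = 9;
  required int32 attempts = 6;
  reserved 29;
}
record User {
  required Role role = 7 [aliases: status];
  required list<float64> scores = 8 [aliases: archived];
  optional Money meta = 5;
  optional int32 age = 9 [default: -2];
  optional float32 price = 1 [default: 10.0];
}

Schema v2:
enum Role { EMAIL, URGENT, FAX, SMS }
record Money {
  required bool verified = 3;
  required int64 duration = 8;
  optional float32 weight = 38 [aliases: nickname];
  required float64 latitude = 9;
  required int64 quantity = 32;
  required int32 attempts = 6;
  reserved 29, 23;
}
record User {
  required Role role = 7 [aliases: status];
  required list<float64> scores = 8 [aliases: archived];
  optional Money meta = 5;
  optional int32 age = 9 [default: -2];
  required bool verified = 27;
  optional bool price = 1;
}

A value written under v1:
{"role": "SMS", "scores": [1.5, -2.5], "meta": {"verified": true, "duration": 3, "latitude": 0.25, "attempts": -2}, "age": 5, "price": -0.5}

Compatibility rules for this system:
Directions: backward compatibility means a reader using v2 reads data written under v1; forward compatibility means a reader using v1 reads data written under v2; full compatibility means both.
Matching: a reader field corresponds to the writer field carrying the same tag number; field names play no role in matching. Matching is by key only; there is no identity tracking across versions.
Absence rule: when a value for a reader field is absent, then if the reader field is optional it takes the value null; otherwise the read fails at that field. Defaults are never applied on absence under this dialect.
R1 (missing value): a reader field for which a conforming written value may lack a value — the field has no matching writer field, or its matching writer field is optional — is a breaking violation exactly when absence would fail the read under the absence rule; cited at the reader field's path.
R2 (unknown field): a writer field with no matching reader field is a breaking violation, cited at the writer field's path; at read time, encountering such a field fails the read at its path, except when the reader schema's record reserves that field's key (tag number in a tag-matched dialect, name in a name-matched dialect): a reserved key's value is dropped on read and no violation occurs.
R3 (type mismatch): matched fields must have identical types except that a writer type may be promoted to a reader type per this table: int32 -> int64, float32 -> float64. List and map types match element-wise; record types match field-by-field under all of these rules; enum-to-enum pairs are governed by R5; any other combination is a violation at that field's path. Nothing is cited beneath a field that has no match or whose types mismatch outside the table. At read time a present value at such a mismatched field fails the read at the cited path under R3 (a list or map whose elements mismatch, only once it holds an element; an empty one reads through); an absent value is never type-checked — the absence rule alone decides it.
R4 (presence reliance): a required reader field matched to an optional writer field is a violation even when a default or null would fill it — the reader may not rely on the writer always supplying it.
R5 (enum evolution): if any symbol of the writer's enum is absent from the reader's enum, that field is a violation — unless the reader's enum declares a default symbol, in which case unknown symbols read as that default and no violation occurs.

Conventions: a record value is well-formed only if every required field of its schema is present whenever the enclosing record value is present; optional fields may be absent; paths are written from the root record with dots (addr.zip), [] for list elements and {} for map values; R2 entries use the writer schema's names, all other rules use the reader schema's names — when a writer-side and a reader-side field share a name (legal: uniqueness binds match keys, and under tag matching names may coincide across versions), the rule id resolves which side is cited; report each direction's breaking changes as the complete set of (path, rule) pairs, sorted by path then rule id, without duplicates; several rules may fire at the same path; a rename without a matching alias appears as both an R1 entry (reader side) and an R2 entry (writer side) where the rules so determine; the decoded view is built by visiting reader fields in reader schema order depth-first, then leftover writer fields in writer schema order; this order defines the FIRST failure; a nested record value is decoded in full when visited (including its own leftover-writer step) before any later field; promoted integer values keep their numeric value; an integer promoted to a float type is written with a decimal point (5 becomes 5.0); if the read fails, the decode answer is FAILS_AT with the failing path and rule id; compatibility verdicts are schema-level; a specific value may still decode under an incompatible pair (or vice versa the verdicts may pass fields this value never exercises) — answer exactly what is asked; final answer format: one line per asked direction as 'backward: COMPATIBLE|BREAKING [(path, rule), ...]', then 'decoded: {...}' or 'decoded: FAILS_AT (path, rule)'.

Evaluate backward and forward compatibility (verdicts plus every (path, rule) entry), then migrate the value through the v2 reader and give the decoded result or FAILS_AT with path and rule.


backward: BREAKING [(meta.quantity, R1), (price, R3), (verified, R1)]; forward: BREAKING [(meta.quantity, R2), (meta.weight, R2), (price, R3), (verified, R2)]; decoded: FAILS_AT (meta.quantity, R1)

the writer's type comes first in each User pair
backward for User (reader v2, writer v1):
  role: Role -> Role, writer required; from role
  scores: list<float64> -> list<float64>, writer required; from scores
  meta: Money -> Money, writer optional; from meta
  age: int32 -> int32, writer optional; from age
  verified: no writer match
  price: float32 -> bool, writer optional; from price
  meta.verified: bool -> bool, writer required; from meta.verified
  meta.duration: int64 -> int64, writer required; from meta.duration
  meta.weight: no writer match
  meta.latitude: float64 -> float64, writer required; from meta.latitude
  meta.quantity: no writer match
  meta.attempts: int32 -> int32, writer required; from meta.attempts
  violation R1 at meta.quantity
  violation R3 at price
  violation R1 at verified
  => backward: BREAKING (3)
forward for User (reader v1, writer v2):
  role: Role -> Role, writer required; from role
  scores: list<float64> -> list<float64>, writer required; from scores
  meta: Money -> Money, writer optional; from meta
  age: int32 -> int32, writer optional; from age
  price: bool -> float32, writer optional; from price
  writer field verified has no reader counterpart
  meta.verified: bool -> bool, writer required; from meta.verified
  meta.duration: int64 -> int64, writer required; from meta.duration
  meta.latitude: float64 -> float64, writer required; from meta.latitude
  meta.attempts: int32 -> int32, writer required; from meta.attempts
  writer field meta.weight has no reader counterpart
  writer field meta.quantity has no reader counterpart
  violation R2 at meta.quantity
  violation R2 at meta.weight
  violation R3 at price
  violation R2 at verified
  => forward: BREAKING (4)
decode walk for User under reader schema v2:
  role := "SMS"
  scores := [1.5, -2.5]
  meta.verified := true
  meta.duration := 3
  meta.weight := null (absent, optional -> null)
  meta.latitude := 0.25
  read fails at meta.quantity under R1 (no fill)
  => FAILS_AT (meta.quantity, R1)
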